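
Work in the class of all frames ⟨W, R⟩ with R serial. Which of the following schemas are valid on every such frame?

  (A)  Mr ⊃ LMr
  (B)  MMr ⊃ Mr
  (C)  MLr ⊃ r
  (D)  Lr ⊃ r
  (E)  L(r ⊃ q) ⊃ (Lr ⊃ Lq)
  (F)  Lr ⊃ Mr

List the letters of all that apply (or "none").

(A) Mr ⊃ LMr is axiom 5; it is valid on a frame exactly when R is euclidean. Such an R need not be euclidean, so not valid.
(B) MMr ⊃ Mr is the dual of axiom 4; it is valid on a frame exactly when R is transitive. Such an R need not be transitive, so not valid.
(C) MLr ⊃ r is the dual of axiom B; it is valid on a frame exactly when R is symmetric. Such an R need not be symmetric, so not valid.
(D) Lr ⊃ r is axiom T; it is valid on a frame exactly when R is reflexive. Such an R need not be reflexive, so not valid.
(E) L(r ⊃ q) ⊃ (Lr ⊃ Lq) is axiom K, valid on every Kripke frame — valid.
(F) Lr ⊃ Mr (axiom D) characterises the serial frames. Every such R is serial — valid.

E, F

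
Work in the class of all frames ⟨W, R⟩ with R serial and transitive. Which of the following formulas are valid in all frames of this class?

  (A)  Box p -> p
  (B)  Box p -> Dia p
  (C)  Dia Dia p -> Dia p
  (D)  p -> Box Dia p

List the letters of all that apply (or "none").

B, C

(A) axiom T: valid iff R is reflexive. Such an R need not be reflexive — not valid.
(B) Box p -> Dia p is axiom D; it is valid on a frame exactly when R is serial. Every such R is serial, so valid.
(C) Dia Dia p -> Dia p is the dual of axiom 4, which corresponds to transitivity. Every such R is transitive — valid.
(D) p -> Box Dia p is axiom B, which corresponds to symmetry. Such an R need not be symmetric — not valid.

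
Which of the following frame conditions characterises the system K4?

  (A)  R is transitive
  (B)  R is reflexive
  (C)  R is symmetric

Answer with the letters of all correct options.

A

(A) K4 is sound and complete for exactly this class.
(B) this class determines T (= KT), not K4.
(C) this class determines KB, not K4.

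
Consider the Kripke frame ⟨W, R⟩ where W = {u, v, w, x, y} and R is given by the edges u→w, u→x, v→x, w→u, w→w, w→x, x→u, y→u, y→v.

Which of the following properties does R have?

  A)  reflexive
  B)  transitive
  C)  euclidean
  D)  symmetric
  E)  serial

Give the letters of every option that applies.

(A) not reflexive: not u R u.
(B) not transitive: u R w and w R u but not u R u.
(C) not euclidean: u R x and u R w but not x R w.
(D) not symmetric: v R x but not x R v.
(E) serial: every world has an R-successor.

E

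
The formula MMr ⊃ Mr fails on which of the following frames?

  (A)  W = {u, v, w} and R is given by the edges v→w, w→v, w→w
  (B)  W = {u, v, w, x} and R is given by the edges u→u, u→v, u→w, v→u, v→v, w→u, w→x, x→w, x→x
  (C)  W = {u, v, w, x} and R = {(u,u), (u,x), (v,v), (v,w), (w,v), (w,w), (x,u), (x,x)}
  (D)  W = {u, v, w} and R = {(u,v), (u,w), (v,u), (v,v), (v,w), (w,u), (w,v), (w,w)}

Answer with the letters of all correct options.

The schema MMr ⊃ Mr is the dual of axiom 4; it is valid on a frame iff R is transitive.
(A) R is not transitive (v R w and w R v but not v R v), so the schema fails here.
(B) R is not transitive (u R w and w R x but not u R x), so the schema fails here.
(C) R is transitive (R is closed under composition), so the schema is valid here.
(D) R is not transitive (u R v and v R u but not u R u), so the schema fails here.

A, B, D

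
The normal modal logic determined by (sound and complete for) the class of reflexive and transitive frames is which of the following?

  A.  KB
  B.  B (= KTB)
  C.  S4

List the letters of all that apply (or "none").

(A) KB is determined by the class of symmetric frames.
(B) B (= KTB) is determined by the class of reflexive and symmetric frames.
(C) S4 is determined by exactly this class.

C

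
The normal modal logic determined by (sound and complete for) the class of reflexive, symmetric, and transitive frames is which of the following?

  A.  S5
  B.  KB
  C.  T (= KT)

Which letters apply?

(A) S5 is determined by exactly this class.
(B) KB is determined by the class of symmetric frames.
(C) T (= KT) is determined by the class of reflexive frames.

A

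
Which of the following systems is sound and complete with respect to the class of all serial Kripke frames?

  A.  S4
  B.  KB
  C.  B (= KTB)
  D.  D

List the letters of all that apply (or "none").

D

(A) S4 is determined by the class of reflexive and transitive frames.
(B) KB is determined by the class of symmetric frames.
(C) B (= KTB) is determined by the class of reflexive and symmetric frames.
(D) D is determined by exactly this class.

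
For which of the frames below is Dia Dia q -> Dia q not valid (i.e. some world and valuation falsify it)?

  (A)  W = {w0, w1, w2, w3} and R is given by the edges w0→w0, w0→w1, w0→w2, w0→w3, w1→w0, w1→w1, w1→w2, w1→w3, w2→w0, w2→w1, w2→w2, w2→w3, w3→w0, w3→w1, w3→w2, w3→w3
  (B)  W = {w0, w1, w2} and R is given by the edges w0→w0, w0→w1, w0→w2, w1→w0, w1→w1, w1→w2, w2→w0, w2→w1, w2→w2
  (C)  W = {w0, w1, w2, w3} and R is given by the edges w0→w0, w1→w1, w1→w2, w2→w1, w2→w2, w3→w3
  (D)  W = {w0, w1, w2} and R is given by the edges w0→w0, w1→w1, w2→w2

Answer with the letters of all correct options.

The schema Dia Dia q -> Dia q is the dual of axiom 4; it is valid on a frame iff R is transitive.
(A) R is transitive (R is closed under composition), so the schema is valid here.
(B) R is transitive (R is closed under composition), so the schema is valid here.
(C) R is transitive (R is closed under composition), so the schema is valid here.
(D) R is transitive (R is closed under composition), so the schema is valid here.

none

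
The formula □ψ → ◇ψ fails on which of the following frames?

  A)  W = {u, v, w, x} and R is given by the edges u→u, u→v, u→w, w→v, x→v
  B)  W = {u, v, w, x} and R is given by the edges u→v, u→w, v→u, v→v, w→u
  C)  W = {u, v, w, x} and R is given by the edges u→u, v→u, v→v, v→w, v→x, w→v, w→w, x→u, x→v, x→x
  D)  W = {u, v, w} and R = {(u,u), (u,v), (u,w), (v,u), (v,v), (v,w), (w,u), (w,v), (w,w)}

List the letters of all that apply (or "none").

A, B

The schema □ψ → ◇ψ is axiom D; it is valid on a frame iff R is serial.
(A) R is not serial (v has no R-successor), so the schema fails here.
(B) R is not serial (x has no R-successor), so the schema fails here.
(C) R is serial (every world has an R-successor), so the schema is valid here.
(D) R is serial (every world has an R-successor), so the schema is valid here.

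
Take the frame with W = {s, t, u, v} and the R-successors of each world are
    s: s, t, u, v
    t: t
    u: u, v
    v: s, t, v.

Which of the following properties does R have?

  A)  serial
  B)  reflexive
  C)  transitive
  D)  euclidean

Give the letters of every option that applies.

A, B

(A) serial: every world has an R-successor.
(B) reflexive: each world relates to itself.
(C) not transitive: u R v and v R s but not u R s.
(D) not euclidean: s R t and s R s but not t R s.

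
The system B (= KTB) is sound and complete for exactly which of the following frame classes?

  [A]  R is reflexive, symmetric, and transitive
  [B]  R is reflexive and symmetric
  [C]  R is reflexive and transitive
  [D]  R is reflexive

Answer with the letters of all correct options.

(A) this class determines S5, not B (= KTB).
(B) B (= KTB) is sound and complete for exactly this class.
(C) this class determines S4, not B (= KTB).
(D) this class determines T (= KT), not B (= KTB).

B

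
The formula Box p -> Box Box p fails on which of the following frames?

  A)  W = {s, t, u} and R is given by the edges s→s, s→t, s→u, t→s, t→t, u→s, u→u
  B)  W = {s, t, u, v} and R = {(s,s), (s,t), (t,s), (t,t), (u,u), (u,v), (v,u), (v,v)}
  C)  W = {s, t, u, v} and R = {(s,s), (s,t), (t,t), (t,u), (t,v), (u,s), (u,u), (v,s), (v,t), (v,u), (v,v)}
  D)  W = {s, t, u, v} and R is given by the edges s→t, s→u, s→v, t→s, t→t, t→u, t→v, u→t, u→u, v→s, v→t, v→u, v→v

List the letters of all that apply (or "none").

A, C, D

The schema Box p -> Box Box p is axiom 4; it is valid on a frame iff R is transitive.
(A) R is not transitive (t R s and s R u but not t R u), so the schema fails here.
(B) R is transitive (R is closed under composition), so the schema is valid here.
(C) R is not transitive (s R t and t R u but not s R u), so the schema fails here.
(D) R is not transitive (s R t and t R s but not s R s), so the schema fails here.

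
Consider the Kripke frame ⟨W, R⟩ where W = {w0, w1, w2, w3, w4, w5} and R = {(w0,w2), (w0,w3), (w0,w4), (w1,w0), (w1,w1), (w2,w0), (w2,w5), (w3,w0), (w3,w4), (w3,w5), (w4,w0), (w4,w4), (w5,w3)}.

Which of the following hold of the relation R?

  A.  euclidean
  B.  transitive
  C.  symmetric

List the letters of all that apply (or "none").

none

(A) not euclidean: w0 R w2 and w0 R w3 but not w2 R w3.
(B) not transitive: w0 R w2 and w2 R w0 but not w0 R w0.
(C) not symmetric: w1 R w0 but not w0 R w1.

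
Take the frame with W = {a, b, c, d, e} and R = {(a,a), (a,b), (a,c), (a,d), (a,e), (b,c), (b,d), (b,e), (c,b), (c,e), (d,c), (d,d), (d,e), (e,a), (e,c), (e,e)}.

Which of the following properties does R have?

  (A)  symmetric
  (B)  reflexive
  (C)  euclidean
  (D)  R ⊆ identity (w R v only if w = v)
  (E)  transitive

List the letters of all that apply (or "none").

none

(A) not symmetric: a R b but not b R a.
(B) not reflexive: not b R b.
(C) not euclidean: a R b and a R a but not b R a.
(D) not ⊆ identity: a R b with a ≠ b.
(E) not transitive: b R c and c R b but not b R b.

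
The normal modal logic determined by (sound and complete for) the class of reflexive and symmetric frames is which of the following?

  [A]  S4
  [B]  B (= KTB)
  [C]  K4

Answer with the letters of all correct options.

B

(A) S4 is determined by the class of reflexive and transitive frames.
(B) B (= KTB) is determined by exactly this class.
(C) K4 is determined by the class of transitive frames.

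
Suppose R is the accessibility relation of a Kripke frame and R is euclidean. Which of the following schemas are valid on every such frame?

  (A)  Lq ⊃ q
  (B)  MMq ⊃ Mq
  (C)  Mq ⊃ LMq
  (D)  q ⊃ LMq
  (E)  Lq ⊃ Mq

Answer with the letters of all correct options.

C

(A) axiom T: valid iff R is reflexive. Such an R need not be reflexive — not valid.
(B) MMq ⊃ Mq (the dual of axiom 4) characterises the transitive frames. Such an R need not be transitive — not valid.
(C) Mq ⊃ LMq is axiom 5; it is valid on a frame exactly when R is euclidean. Every such R is euclidean, so valid.
(D) q ⊃ LMq (axiom B) characterises the symmetric frames. Such an R need not be symmetric — not valid.
(E) Lq ⊃ Mq is axiom D, which corresponds to seriality. Such an R need not be serial — not valid.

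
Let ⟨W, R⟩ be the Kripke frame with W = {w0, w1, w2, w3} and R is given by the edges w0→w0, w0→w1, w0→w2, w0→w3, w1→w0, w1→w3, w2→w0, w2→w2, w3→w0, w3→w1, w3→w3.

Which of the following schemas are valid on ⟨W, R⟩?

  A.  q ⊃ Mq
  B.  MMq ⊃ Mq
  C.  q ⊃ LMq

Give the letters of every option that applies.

R is not reflexive: not w1 R w1.
R is symmetric: every R-edge is matched by its reverse.
R is not transitive: w1 R w0 and w0 R w1 but not w1 R w1.
(A) q ⊃ Mq is the dual of axiom T; it is valid on a frame exactly when R is reflexive. R is not reflexive, so not valid.
(B) MMq ⊃ Mq is the dual of axiom 4; it is valid on a frame exactly when R is transitive. R is not transitive, so not valid.
(C) q ⊃ LMq is axiom B, which corresponds to symmetry. R is symmetric — valid.

C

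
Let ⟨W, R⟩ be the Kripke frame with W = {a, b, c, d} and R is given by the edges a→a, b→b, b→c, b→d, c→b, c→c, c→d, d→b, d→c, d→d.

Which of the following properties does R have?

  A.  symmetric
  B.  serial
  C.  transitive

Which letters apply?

A, B, C

(A) symmetric: every R-edge is matched by its reverse.
(B) serial: every world has an R-successor.
(C) transitive: R is closed under composition.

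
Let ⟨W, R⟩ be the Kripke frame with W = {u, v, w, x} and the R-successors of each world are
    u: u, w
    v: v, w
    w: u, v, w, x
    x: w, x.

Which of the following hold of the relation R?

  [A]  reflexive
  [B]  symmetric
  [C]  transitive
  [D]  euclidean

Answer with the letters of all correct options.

A, B

(A) reflexive: each world relates to itself.
(B) symmetric: every R-edge is matched by its reverse.
(C) not transitive: u R w and w R v but not u R v.
(D) not euclidean: w R u and w R v but not u R v.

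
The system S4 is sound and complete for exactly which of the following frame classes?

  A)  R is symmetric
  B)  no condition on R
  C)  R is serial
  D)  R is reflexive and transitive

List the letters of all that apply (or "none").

D

(A) this class determines KB, not S4.
(B) this class determines K, not S4.
(C) this class determines D, not S4.
(D) S4 is sound and complete for exactly this class.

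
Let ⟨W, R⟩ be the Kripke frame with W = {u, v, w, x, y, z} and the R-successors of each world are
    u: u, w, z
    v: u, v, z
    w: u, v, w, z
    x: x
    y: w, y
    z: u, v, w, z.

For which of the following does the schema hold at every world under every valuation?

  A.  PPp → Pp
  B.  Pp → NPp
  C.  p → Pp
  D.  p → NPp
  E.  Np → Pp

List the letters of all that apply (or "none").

C, E

R is reflexive: each world relates to itself.
R is not symmetric: v R u but not u R v.
R is not transitive: u R w and w R v but not u R v.
R is not euclidean: v R u and v R v but not u R v.
R is serial: every world has an R-successor.
(A) PPp → Pp (the dual of axiom 4) characterises the transitive frames. R is not transitive — not valid.
(B) Pp → NPp is axiom 5, which corresponds to the euclidean property. R is not euclidean — not valid.
(C) the dual of axiom T: valid iff R is reflexive. R is reflexive — valid.
(D) axiom B: valid iff R is symmetric. R is not symmetric — not valid.
(E) Np → Pp is axiom D, which corresponds to seriality. R is serial — valid.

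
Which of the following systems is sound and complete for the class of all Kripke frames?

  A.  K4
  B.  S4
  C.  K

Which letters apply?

C

(A) K4 is determined by the class of transitive frames.
(B) S4 is determined by the class of reflexive and transitive frames.
(C) K is determined by exactly this class.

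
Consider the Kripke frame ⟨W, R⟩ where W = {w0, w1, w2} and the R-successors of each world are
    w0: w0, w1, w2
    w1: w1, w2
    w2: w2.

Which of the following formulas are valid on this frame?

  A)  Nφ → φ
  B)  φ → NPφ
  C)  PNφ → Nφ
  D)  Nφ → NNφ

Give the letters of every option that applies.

A, D

R is reflexive: each world relates to itself.
R is not symmetric: w0 R w1 but not w1 R w0.
R is transitive: R is closed under composition.
R is not euclidean: w0 R w1 and w0 R w0 but not w1 R w0.
(A) Nφ → φ (axiom T) characterises the reflexive frames. R is reflexive — valid.
(B) axiom B: valid iff R is symmetric. R is not symmetric — not valid.
(C) PNφ → Nφ is the dual of axiom 5, which corresponds to the euclidean property. R is not euclidean — not valid.
(D) Nφ → NNφ is axiom 4, which corresponds to transitivity. R is transitive — valid.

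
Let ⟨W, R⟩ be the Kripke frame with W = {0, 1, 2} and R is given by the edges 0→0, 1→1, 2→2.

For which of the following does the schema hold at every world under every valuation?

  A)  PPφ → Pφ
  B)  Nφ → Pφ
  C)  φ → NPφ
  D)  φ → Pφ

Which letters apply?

R is reflexive: each world relates to itself.
R is symmetric: every R-edge is matched by its reverse.
R is transitive: R is closed under composition.
R is serial: every world has an R-successor.
(A) PPφ → Pφ is the dual of axiom 4, which corresponds to transitivity. R is transitive — valid.
(B) axiom D: valid iff R is serial. R is serial — valid.
(C) φ → NPφ is axiom B, which corresponds to symmetry. R is symmetric — valid.
(D) φ → Pφ is the dual of axiom T, which corresponds to reflexivity. R is reflexive — valid.

A, B, C, D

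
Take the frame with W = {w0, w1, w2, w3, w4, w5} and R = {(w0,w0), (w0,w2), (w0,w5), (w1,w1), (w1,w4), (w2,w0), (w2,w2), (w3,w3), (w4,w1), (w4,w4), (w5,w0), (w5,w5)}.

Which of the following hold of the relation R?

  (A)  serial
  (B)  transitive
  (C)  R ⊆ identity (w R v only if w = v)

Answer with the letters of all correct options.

(A) serial: every world has an R-successor.
(B) not transitive: w2 R w0 and w0 R w5 but not w2 R w5.
(C) not ⊆ identity: w0 R w2 with w0 ≠ w2.

A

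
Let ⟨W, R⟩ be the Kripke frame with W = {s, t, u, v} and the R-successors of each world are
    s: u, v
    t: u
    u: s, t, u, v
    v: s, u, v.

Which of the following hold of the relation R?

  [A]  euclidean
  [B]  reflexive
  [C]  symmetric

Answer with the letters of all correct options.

(A) not euclidean: u R s and u R t but not s R t.
(B) not reflexive: not s R s.
(C) symmetric: every R-edge is matched by its reverse.

C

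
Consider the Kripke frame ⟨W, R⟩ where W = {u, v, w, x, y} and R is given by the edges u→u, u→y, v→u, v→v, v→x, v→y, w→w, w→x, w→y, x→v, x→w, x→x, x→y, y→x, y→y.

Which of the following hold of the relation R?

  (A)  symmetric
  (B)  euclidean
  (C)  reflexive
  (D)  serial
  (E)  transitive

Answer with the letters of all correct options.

(A) not symmetric: u R y but not y R u.
(B) not euclidean: u R y and u R u but not y R u.
(C) reflexive: each world relates to itself.
(D) serial: every world has an R-successor.
(E) not transitive: u R y and y R x but not u R x.

C, D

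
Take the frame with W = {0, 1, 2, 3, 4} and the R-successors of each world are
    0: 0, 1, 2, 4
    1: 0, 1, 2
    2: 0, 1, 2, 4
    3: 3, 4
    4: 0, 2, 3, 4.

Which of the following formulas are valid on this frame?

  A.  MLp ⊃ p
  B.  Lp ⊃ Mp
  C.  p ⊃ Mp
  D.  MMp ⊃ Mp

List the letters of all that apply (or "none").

A, B, C

R is reflexive: each world relates to itself.
R is symmetric: every R-edge is matched by its reverse.
R is not transitive: 0 R 4 and 4 R 3 but not 0 R 3.
R is serial: every world has an R-successor.
(A) MLp ⊃ p (the dual of axiom B) characterises the symmetric frames. R is symmetric — valid.
(B) Lp ⊃ Mp (axiom D) characterises the serial frames. R is serial — valid.
(C) the dual of axiom T: valid iff R is reflexive. R is reflexive — valid.
(D) MMp ⊃ Mp (the dual of axiom 4) characterises the transitive frames. R is not transitive — not valid.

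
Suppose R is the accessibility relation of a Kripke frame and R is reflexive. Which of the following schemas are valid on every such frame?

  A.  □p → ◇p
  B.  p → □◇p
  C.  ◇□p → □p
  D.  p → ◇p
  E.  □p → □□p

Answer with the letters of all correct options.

A, D

A reflexive relation is serial.
(A) □p → ◇p is axiom D; it is valid on a frame exactly when R is serial. Every such R is serial, so valid.
(B) axiom B: valid iff R is symmetric. Such an R need not be symmetric — not valid.
(C) ◇□p → □p (the dual of axiom 5) characterises the euclidean frames. Such an R need not be euclidean — not valid.
(D) p → ◇p (the dual of axiom T) characterises the reflexive frames. Every such R is reflexive — valid.
(E) □p → □□p (axiom 4) characterises the transitive frames. Such an R need not be transitive — not valid.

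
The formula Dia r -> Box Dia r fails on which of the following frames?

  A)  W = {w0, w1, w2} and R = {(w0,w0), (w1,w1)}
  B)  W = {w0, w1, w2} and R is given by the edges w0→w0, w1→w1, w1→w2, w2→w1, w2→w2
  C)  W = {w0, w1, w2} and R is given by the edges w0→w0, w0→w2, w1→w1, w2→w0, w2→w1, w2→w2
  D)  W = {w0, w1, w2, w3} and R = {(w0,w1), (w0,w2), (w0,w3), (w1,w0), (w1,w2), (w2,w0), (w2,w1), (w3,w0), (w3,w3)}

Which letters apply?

C, D

The schema Dia r -> Box Dia r is axiom 5; it is valid on a frame iff R is euclidean.
(A) R is euclidean (any two R-successors of the same world are R-related), so the schema is valid here.
(B) R is euclidean (any two R-successors of the same world are R-related), so the schema is valid here.
(C) R is not euclidean (w2 R w0 and w2 R w1 but not w0 R w1), so the schema fails here.
(D) R is not euclidean (w0 R w1 and w0 R w3 but not w1 R w3), so the schema fails here.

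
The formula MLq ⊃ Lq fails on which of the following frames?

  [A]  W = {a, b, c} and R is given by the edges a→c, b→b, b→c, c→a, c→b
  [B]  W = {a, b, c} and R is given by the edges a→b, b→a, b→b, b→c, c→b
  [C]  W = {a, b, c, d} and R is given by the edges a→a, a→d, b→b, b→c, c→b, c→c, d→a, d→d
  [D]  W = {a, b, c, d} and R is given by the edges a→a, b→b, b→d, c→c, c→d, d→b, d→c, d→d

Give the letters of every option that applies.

The schema MLq ⊃ Lq is the dual of axiom 5; it is valid on a frame iff R is euclidean.
(A) R is not euclidean (c R a and c R b but not a R b), so the schema fails here.
(B) R is not euclidean (b R a and b R c but not a R c), so the schema fails here.
(C) R is euclidean (any two R-successors of the same world are R-related), so the schema is valid here.
(D) R is not euclidean (d R b and d R c but not b R c), so the schema fails here.

A, B, D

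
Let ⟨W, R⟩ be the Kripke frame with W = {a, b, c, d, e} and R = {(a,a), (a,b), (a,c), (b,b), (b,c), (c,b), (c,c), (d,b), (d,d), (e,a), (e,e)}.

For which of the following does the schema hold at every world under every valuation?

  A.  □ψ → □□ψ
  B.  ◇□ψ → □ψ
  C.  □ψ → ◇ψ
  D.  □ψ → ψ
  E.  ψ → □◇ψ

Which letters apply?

R is reflexive: each world relates to itself.
R is not symmetric: a R b but not b R a.
R is not transitive: d R b and b R c but not d R c.
R is not euclidean: a R b and a R a but not b R a.
R is serial: every world has an R-successor.
(A) □ψ → □□ψ is axiom 4, which corresponds to transitivity. R is not transitive — not valid.
(B) the dual of axiom 5: valid iff R is euclidean. R is not euclidean — not valid.
(C) □ψ → ◇ψ is axiom D; it is valid on a frame exactly when R is serial. R is serial, so valid.
(D) □ψ → ψ is axiom T; it is valid on a frame exactly when R is reflexive. R is reflexive, so valid.
(E) ψ → □◇ψ is axiom B; it is valid on a frame exactly when R is symmetric. R is not symmetric, so not valid.

C, D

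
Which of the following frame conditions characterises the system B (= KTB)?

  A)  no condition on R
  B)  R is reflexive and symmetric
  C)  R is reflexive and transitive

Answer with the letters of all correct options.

B

(A) this class determines K, not B (= KTB).
(B) B (= KTB) is sound and complete for exactly this class.
(C) this class determines S4, not B (= KTB).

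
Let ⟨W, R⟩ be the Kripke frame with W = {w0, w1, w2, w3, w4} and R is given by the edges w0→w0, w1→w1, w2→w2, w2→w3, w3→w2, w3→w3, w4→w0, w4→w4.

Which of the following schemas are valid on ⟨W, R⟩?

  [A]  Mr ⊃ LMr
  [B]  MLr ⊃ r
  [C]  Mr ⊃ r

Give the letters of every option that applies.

none

R is not symmetric: w4 R w0 but not w0 R w4.
R is not euclidean: w4 R w0 and w4 R w4 but not w0 R w4.
R is not a subset of the identity: w2 R w3 with w2 ≠ w3.
(A) Mr ⊃ LMr is axiom 5, which corresponds to the euclidean property. R is not euclidean — not valid.
(B) MLr ⊃ r is the dual of axiom B, which corresponds to symmetry. R is not symmetric — not valid.
(C) Mr ⊃ r is valid only on frames where every R-edge is a self-loop. Here R ⊄ identity — not valid.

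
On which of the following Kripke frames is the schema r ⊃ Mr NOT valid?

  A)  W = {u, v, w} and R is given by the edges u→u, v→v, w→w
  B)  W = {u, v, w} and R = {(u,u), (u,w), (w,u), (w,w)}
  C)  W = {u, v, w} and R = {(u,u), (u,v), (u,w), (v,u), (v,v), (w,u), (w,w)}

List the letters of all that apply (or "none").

B

The schema r ⊃ Mr is the dual of axiom T; it is valid on a frame iff R is reflexive.
(A) R is reflexive (each world relates to itself), so the schema is valid here.
(B) R is not reflexive (not v R v), so the schema fails here.
(C) R is reflexive (each world relates to itself), so the schema is valid here.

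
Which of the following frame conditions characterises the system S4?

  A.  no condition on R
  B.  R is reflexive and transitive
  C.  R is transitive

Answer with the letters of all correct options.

B

(A) this class determines K, not S4.
(B) S4 is sound and complete for exactly this class.
(C) this class determines K4, not S4.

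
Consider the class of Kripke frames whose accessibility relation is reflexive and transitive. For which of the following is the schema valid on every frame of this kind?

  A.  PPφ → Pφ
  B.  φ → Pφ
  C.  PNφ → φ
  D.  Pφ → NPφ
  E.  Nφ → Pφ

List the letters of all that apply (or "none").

Reflexive relations are serial.
(A) PPφ → Pφ is the dual of axiom 4, which corresponds to transitivity. Every such R is transitive — valid.
(B) φ → Pφ is the dual of axiom T; it is valid on a frame exactly when R is reflexive. Every such R is reflexive, so valid.
(C) PNφ → φ is the dual of axiom B, which corresponds to symmetry. Such an R need not be symmetric — not valid.
(D) axiom 5: valid iff R is euclidean. Such an R need not be euclidean — not valid.
(E) Nφ → Pφ (axiom D) characterises the serial frames. Every such R is serial — valid.

A, B, E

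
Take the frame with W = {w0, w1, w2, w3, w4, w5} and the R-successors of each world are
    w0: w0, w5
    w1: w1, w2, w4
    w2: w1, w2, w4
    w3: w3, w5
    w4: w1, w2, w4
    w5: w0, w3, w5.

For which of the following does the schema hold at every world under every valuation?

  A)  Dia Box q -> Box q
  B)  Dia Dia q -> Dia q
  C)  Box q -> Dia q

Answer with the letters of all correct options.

R is not transitive: w0 R w5 and w5 R w3 but not w0 R w3.
R is not euclidean: w5 R w0 and w5 R w3 but not w0 R w3.
R is serial: every world has an R-successor.
(A) Dia Box q -> Box q is the dual of axiom 5; it is valid on a frame exactly when R is euclidean. R is not euclidean, so not valid.
(B) Dia Dia q -> Dia q is the dual of axiom 4; it is valid on a frame exactly when R is transitive. R is not transitive, so not valid.
(C) Box q -> Dia q is axiom D, which corresponds to seriality. R is serial — valid.

C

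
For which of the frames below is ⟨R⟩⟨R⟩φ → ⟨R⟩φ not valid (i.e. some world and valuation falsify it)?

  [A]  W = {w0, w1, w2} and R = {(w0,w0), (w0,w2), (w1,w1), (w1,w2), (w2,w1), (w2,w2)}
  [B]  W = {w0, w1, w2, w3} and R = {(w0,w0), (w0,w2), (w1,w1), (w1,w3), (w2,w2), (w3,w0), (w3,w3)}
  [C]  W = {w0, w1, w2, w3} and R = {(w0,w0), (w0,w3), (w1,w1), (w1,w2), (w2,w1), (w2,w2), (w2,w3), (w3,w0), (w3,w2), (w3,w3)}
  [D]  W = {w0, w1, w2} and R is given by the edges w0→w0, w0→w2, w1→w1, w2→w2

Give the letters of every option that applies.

The schema ⟨R⟩⟨R⟩φ → ⟨R⟩φ is the dual of axiom 4; it is valid on a frame iff R is transitive.
(A) R is not transitive (w0 R w2 and w2 R w1 but not w0 R w1), so the schema fails here.
(B) R is not transitive (w1 R w3 and w3 R w0 but not w1 R w0), so the schema fails here.
(C) R is not transitive (w0 R w3 and w3 R w2 but not w0 R w2), so the schema fails here.
(D) R is transitive (R is closed under composition), so the schema is valid here.

A, B, C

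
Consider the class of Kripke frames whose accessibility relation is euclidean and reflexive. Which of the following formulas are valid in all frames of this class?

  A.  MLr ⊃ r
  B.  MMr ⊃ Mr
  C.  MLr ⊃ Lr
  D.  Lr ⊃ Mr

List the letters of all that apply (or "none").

A, B, C, D

A reflexive euclidean relation is also symmetric (from wRw and wRv the euclidean condition gives vRw) and hence transitive; it is an equivalence relation.
(A) MLr ⊃ r is the dual of axiom B, which corresponds to symmetry. Every such R is symmetric — valid.
(B) MMr ⊃ Mr is the dual of axiom 4; it is valid on a frame exactly when R is transitive. Every such R is transitive, so valid.
(C) the dual of axiom 5: valid iff R is euclidean. Every such R is euclidean — valid.
(D) axiom D: valid iff R is serial. Every such R is serial — valid.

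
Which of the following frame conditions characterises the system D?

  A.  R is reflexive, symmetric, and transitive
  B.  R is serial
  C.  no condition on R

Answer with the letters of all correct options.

(A) this class determines S5, not D.
(B) D is sound and complete for exactly this class.
(C) this class determines K, not D.

B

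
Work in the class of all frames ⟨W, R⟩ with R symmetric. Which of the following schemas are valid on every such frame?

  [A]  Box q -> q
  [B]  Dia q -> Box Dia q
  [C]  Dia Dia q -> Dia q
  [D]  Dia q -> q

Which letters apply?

(A) Box q -> q is axiom T, which corresponds to reflexivity. Such an R need not be reflexive — not valid.
(B) Dia q -> Box Dia q is axiom 5, which corresponds to the euclidean property. Such an R need not be euclidean — not valid.
(C) Dia Dia q -> Dia q is the dual of axiom 4, which corresponds to transitivity. Such an R need not be transitive — not valid.
(D) Dia q -> q (the converse of T) corresponds to R being a subset of the identity. Such an R need not be a subset of the identity, so not valid.

none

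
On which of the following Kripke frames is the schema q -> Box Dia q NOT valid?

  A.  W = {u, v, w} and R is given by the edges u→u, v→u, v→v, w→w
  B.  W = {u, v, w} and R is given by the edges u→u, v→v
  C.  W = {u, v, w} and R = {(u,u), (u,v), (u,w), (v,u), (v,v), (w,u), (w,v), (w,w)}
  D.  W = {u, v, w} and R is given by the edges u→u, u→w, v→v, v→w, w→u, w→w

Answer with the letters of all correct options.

The schema q -> Box Dia q is axiom B; it is valid on a frame iff R is symmetric.
(A) R is not symmetric (v R u but not u R v), so the schema fails here.
(B) R is symmetric (every R-edge is matched by its reverse), so the schema is valid here.
(C) R is not symmetric (w R v but not v R w), so the schema fails here.
(D) R is not symmetric (v R w but not w R v), so the schema fails here.

A, C, D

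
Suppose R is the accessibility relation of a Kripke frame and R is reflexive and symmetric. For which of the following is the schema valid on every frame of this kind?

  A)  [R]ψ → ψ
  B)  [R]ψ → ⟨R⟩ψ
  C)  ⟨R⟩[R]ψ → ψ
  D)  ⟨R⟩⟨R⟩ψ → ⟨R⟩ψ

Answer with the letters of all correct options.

A, B, C

Reflexive relations are serial.
(A) axiom T: valid iff R is reflexive. Every such R is reflexive — valid.
(B) [R]ψ → ⟨R⟩ψ is axiom D; it is valid on a frame exactly when R is serial. Every such R is serial, so valid.
(C) the dual of axiom B: valid iff R is symmetric. Every such R is symmetric — valid.
(D) the dual of axiom 4: valid iff R is transitive. Such an R need not be transitive — not valid.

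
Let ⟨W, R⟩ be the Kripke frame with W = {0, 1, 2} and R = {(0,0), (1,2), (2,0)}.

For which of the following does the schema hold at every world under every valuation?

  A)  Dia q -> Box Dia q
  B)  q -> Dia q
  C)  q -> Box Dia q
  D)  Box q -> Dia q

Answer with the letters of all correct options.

D

R is not reflexive: not 1 R 1.
R is not symmetric: 1 R 2 but not 2 R 1.
R is not euclidean: 1 R 2 and 1 R 2 but not 2 R 2.
R is serial: every world has an R-successor.
(A) Dia q -> Box Dia q is axiom 5; it is valid on a frame exactly when R is euclidean. R is not euclidean, so not valid.
(B) q -> Dia q (the dual of axiom T) characterises the reflexive frames. R is not reflexive — not valid.
(C) q -> Box Dia q is axiom B; it is valid on a frame exactly when R is symmetric. R is not symmetric, so not valid.
(D) Box q -> Dia q is axiom D; it is valid on a frame exactly when R is serial. R is serial, so valid.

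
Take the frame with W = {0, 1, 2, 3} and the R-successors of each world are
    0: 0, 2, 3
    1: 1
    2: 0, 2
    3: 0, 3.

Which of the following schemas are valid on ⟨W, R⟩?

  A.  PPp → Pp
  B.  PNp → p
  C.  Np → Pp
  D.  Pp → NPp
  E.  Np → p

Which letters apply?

R is reflexive: each world relates to itself.
R is symmetric: every R-edge is matched by its reverse.
R is not transitive: 2 R 0 and 0 R 3 but not 2 R 3.
R is not euclidean: 0 R 2 and 0 R 3 but not 2 R 3.
R is serial: every world has an R-successor.
(A) the dual of axiom 4: valid iff R is transitive. R is not transitive — not valid.
(B) PNp → p (the dual of axiom B) characterises the symmetric frames. R is symmetric — valid.
(C) Np → Pp is axiom D; it is valid on a frame exactly when R is serial. R is serial, so valid.
(D) Pp → NPp is axiom 5; it is valid on a frame exactly when R is euclidean. R is not euclidean, so not valid.
(E) Np → p is axiom T; it is valid on a frame exactly when R is reflexive. R is reflexive, so valid.

B, C, E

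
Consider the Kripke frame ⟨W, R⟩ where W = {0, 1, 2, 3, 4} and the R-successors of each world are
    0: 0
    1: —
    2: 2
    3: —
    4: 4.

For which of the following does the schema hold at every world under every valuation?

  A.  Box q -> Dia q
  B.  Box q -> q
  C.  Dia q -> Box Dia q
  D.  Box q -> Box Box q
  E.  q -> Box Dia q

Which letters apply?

R is not reflexive: not 1 R 1.
R is symmetric: every R-edge is matched by its reverse.
R is transitive: R is closed under composition.
R is euclidean: any two R-successors of the same world are R-related.
R is not serial: 1 has no R-successor.
(A) axiom D: valid iff R is serial. R is not serial — not valid.
(B) Box q -> q (axiom T) characterises the reflexive frames. R is not reflexive — not valid.
(C) Dia q -> Box Dia q is axiom 5, which corresponds to the euclidean property. R is euclidean — valid.
(D) Box q -> Box Box q is axiom 4; it is valid on a frame exactly when R is transitive. R is transitive, so valid.
(E) q -> Box Dia q (axiom B) characterises the symmetric frames. R is symmetric — valid.

C, D, E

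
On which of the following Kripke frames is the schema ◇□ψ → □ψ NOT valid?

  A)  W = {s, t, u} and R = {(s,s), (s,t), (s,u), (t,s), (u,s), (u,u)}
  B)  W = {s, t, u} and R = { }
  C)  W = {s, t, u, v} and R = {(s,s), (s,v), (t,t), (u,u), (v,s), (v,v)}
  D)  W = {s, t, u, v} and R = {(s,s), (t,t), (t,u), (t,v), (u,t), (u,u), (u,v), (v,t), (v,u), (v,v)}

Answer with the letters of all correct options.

The schema ◇□ψ → □ψ is the dual of axiom 5; it is valid on a frame iff R is euclidean.
(A) R is not euclidean (s R t and s R u but not t R u), so the schema fails here.
(B) R is euclidean (any two R-successors of the same world are R-related), so the schema is valid here.
(C) R is euclidean (any two R-successors of the same world are R-related), so the schema is valid here.
(D) R is euclidean (any two R-successors of the same world are R-related), so the schema is valid here.

A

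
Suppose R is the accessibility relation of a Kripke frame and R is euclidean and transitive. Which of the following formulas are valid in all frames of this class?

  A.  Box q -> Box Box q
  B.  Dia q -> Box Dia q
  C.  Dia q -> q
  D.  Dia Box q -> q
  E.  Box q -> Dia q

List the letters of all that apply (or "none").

A, B

(A) Box q -> Box Box q is axiom 4, which corresponds to transitivity. Every such R is transitive — valid.
(B) Dia q -> Box Dia q (axiom 5) characterises the euclidean frames. Every such R is euclidean — valid.
(C) Dia q -> q is valid only on frames where every R-edge is a self-loop. Such an R need not be a subset of the identity — not valid.
(D) Dia Box q -> q (the dual of axiom B) characterises the symmetric frames. Such an R need not be symmetric — not valid.
(E) Box q -> Dia q is axiom D, which corresponds to seriality. Such an R need not be serial — not valid.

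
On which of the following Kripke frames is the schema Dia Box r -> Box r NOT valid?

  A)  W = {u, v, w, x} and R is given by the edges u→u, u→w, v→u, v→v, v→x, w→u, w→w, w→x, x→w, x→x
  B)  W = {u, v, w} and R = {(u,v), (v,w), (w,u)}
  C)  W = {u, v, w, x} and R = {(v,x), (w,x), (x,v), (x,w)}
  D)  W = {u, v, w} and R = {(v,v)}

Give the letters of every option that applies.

The schema Dia Box r -> Box r is the dual of axiom 5; it is valid on a frame iff R is euclidean.
(A) R is not euclidean (v R u and v R v but not u R v), so the schema fails here.
(B) R is not euclidean (u R v and u R v but not v R v), so the schema fails here.
(C) R is not euclidean (x R v and x R w but not v R w), so the schema fails here.
(D) R is euclidean (any two R-successors of the same world are R-related), so the schema is valid here.

A, B, C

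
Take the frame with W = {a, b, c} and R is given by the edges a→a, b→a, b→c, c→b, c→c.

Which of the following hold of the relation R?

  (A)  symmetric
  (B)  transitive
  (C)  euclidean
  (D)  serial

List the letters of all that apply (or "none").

D

(A) not symmetric: b R a but not a R b.
(B) not transitive: b R c and c R b but not b R b.
(C) not euclidean: b R a and b R c but not a R c.
(D) serial: every world has an R-successor.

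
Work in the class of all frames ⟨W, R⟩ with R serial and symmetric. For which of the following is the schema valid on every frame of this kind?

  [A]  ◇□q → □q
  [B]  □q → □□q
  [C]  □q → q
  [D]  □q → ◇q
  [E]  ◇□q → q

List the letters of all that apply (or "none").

(A) ◇□q → □q (the dual of axiom 5) characterises the euclidean frames. Such an R need not be euclidean — not valid.
(B) □q → □□q (axiom 4) characterises the transitive frames. Such an R need not be transitive — not valid.
(C) axiom T: valid iff R is reflexive. Such an R need not be reflexive — not valid.
(D) axiom D: valid iff R is serial. Every such R is serial — valid.
(E) the dual of axiom B: valid iff R is symmetric. Every such R is symmetric — valid.

D, E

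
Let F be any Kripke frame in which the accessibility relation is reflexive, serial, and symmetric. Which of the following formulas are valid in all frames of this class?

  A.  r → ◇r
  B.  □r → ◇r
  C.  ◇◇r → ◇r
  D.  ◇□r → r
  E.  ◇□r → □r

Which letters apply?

A, B, D

(A) r → ◇r is the dual of axiom T; it is valid on a frame exactly when R is reflexive. Every such R is reflexive, so valid.
(B) axiom D: valid iff R is serial. Every such R is serial — valid.
(C) ◇◇r → ◇r (the dual of axiom 4) characterises the transitive frames. Such an R need not be transitive — not valid.
(D) ◇□r → r is the dual of axiom B; it is valid on a frame exactly when R is symmetric. Every such R is symmetric, so valid.
(E) ◇□r → □r is the dual of axiom 5; it is valid on a frame exactly when R is euclidean. Such an R need not be euclidean, so not valid.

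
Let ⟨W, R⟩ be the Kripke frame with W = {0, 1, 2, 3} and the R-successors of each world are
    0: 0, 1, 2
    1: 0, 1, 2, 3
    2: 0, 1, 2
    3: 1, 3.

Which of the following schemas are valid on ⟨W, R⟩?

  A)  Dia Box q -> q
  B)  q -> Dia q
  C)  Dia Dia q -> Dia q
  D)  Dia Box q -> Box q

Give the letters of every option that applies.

A, B

R is reflexive: each world relates to itself.
R is symmetric: every R-edge is matched by its reverse.
R is not transitive: 0 R 1 and 1 R 3 but not 0 R 3.
R is not euclidean: 1 R 0 and 1 R 3 but not 0 R 3.
(A) the dual of axiom B: valid iff R is symmetric. R is symmetric — valid.
(B) q -> Dia q is the dual of axiom T, which corresponds to reflexivity. R is reflexive — valid.
(C) Dia Dia q -> Dia q is the dual of axiom 4, which corresponds to transitivity. R is not transitive — not valid.
(D) Dia Box q -> Box q is the dual of axiom 5, which corresponds to the euclidean property. R is not euclidean — not valid.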